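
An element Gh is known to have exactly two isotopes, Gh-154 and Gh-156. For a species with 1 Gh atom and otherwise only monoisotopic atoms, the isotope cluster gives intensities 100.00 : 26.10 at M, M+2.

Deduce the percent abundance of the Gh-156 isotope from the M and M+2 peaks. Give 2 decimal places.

20.70%

If p is the fraction of Gh that is Gh-154, then I(M+2)/I(M) = [C(1,1)·p^0·(1−p)] / p^1 = 1·(1−p)/p = 26.10/100.00 = 0.2610
(1−p)/p = 0.2610/1 = 0.2610  ⇒  p = 1/(1 + 0.2610) = 0.7930
Gh-154: 79.30%, Gh-156: 20.70%.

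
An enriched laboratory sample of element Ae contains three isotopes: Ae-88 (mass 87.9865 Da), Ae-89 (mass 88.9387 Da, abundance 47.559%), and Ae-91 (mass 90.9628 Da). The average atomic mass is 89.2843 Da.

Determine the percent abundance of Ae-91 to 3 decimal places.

28.389%

Let x and y be the fractions of Ae-88 and Ae-91. Then x + y = 1 − 0.47559 = 0.52441 and 87.9865x + 90.9628y = 89.2843 − 0.47559×88.9387 = 46.985943667.
Substituting: 87.9865x + 90.9628(0.52441 − x) = 46.985943667
(87.9865 − 90.9628)x = -0.715858281  ⇒  x = 0.24052, y = 0.28389
Ae-88: 24.052%, Ae-91: 28.389%.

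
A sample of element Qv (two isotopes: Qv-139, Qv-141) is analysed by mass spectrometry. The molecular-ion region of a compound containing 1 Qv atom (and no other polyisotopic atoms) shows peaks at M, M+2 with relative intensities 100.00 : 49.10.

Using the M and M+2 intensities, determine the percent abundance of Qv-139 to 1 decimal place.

Write p for the Qv-139 fraction. I(M+2)/I(M) = [C(1,1)·p^0·(1−p)] / p^1 = 1·(1−p)/p = 49.10/100.00 = 0.4910
(1−p)/p = 0.4910/1 = 0.4910  ⇒  p = 1/(1 + 0.4910) = 0.6707
Qv-139: 67.1%, Qv-141: 32.9%.

67.1%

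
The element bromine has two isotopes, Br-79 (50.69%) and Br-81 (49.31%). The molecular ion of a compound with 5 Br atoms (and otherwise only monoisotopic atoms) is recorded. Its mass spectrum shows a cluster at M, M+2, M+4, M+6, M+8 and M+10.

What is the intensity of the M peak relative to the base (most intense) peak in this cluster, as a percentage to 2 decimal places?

10.57%

Term probabilities: M 0.0335, M+2 0.1628, M+4 0.3167, M+6 0.3081, M+8 0.1498, M+10 0.0292. Base peak = M+4.
P(M+4) = C(5,2) × 0.5069^3 × 0.4931^2 = 10 × 0.13024674 × 0.24314761 = 0.316692 (base)
P(M) = C(5,0) × 0.5069^5 × 0.4931^0 = 1 × 0.03346659 × 1.0000 = 0.033467
Relative intensity = 0.033467 / 0.316692 × 100 = 10.57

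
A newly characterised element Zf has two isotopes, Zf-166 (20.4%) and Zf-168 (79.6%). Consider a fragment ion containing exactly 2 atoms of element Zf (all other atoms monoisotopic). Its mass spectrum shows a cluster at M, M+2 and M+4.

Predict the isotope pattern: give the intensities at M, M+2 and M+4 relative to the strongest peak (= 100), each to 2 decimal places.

6.57 : 51.26 : 100.00

Each Zf atom is independently Zf-166 (p = 0.204) or Zf-168 (q = 0.796); the cluster is the binomial expansion (p + q)^2.
P(M) = 0.204^2 = 0.041616
P(M+2) = 2 × 0.204^1 × 0.796^1 = 0.324768
P(M+4) = 0.796^2 = 0.633616
The M+4 peak is largest (0.633616); scaling to 100 gives 6.57 : 51.26 : 100.00.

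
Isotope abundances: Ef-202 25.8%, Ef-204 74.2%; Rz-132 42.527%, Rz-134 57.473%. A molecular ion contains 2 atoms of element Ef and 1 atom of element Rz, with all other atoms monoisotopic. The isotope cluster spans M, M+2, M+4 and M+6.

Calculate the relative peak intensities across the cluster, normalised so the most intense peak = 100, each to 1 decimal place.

Element Ef pattern (n=2): 0.066564 : 0.382872 : 0.550564
Element Rz pattern (n=1): 0.42527 : 0.57473
Convolve the two distributions (both contribute in 2-u steps):
  M: 0.066564×0.42527 = 0.028308
  M+2: 0.066564×0.57473 + 0.382872×0.42527 = 0.201080
  M+4: 0.382872×0.57473 + 0.550564×0.42527 = 0.454186
  M+6: 0.550564×0.57473 = 0.316426
Scale to base peak (0.454186) = 100: 6.2 : 44.3 : 100.0 : 69.7

6.2 : 44.3 : 100.0 : 69.7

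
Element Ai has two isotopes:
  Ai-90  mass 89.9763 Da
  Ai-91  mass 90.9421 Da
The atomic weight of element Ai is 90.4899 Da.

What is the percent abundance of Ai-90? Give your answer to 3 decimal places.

Let x be the fractional abundance of Ai-90; then Ai-91 has abundance 1 − x.
89.9763·x + 90.9421·(1 − x) = 90.4899
(89.9763 − 90.9421)·x = 90.4899 − 90.9421
x = -0.4522 / -0.9658 = 0.46821 → 46.821% Ai-90, 53.179% Ai-91.

46.821%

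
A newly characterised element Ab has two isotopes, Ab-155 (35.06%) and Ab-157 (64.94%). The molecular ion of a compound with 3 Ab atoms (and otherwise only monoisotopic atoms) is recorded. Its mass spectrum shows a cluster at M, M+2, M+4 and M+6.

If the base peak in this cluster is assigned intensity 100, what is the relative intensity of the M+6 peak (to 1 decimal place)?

61.7

Term probabilities: M 0.0431, M+2 0.2395, M+4 0.4436, M+6 0.2739. Base peak = M+4.
P(M+4) = C(3,2) × 0.3506^1 × 0.6494^2 = 3 × 0.3506 × 0.42172036 = 0.443565 (base)
P(M+6) = C(3,3) × 0.3506^0 × 0.6494^3 = 1 × 1.0000 × 0.2738652 = 0.273865
Relative intensity = 0.273865 / 0.443565 × 100 = 61.7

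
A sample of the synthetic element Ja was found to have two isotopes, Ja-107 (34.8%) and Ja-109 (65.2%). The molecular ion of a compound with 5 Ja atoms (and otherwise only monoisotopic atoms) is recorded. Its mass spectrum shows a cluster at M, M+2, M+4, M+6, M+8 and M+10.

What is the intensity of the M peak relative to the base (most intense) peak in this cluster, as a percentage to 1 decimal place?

1.5%

Term probabilities: M 0.0051, M+2 0.0478, M+4 0.1792, M+6 0.3357, M+8 0.3144, M+10 0.1178. Base peak = M+6.
P(M+6) = C(5,3) × 0.348^2 × 0.652^3 = 10 × 0.121104 × 0.27716781 = 0.335661 (base)
P(M) = C(5,0) × 0.348^5 × 0.652^0 = 1 × 0.00510383 × 1.0000 = 0.005104
Relative intensity = 0.005104 / 0.335661 × 100 = 1.5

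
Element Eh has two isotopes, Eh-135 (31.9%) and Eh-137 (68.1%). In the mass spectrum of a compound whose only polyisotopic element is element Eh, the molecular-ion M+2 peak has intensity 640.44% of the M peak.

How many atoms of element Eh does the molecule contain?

3

For n independent Eh atoms, I(M+2)/I(M) = n · (abundance Eh-137) / (abundance Eh-135) = n · 0.681/0.319.
n = 6.4044 × 0.319/0.681 = 3.00 ≈ 3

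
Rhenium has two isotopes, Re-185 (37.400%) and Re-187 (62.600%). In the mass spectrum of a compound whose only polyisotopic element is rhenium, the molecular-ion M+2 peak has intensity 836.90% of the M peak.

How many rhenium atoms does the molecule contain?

5

With n Re atoms, P(M+2)/P(M) = C(n,1)·p^(n−1)q / p^n = n·q/p = n · 0.62600/0.37400.
n = 8.3690 × 0.37400/0.62600 = 5.00 ≈ 5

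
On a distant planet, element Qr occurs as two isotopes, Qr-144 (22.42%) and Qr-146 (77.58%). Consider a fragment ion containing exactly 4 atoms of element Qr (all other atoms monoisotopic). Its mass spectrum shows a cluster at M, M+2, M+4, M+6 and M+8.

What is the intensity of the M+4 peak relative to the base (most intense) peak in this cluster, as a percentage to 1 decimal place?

Term probabilities: M 0.0025, M+2 0.0350, M+4 0.1815, M+6 0.4187, M+8 0.3622. Base peak = M+6.
P(M+6) = C(4,3) × 0.2242^1 × 0.7758^3 = 4 × 0.2242 × 0.46692736 = 0.418740 (base)
P(M+4) = C(4,2) × 0.2242^2 × 0.7758^2 = 6 × 0.05026564 × 0.60186564 = 0.181519
Relative intensity = 0.181519 / 0.418740 × 100 = 43.3

43.3%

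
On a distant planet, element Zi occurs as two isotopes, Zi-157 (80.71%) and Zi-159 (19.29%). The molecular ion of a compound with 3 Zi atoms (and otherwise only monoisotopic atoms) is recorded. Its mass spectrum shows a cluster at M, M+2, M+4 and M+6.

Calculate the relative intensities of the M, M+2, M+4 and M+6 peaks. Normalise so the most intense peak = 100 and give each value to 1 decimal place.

100.0 : 71.7 : 17.1 : 1.4

The 3 Zi atoms are independent, so intensities follow the terms of (0.8071 + 0.1929)^3.
P(M) = 0.8071^3 = 0.525753
P(M+2) = 3 × 0.8071^2 × 0.1929^1 = 0.376971
P(M+4) = 3 × 0.8071^1 × 0.1929^2 = 0.090098
P(M+6) = 0.1929^3 = 0.007178
The M peak is largest (0.525753); scaling to 100 gives 100.0 : 71.7 : 17.1 : 1.4.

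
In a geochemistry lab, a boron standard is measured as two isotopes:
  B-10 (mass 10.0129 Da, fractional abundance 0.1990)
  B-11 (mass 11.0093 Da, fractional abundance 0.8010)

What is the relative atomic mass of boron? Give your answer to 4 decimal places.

10.8110 Da

The abundance-weighted mean is 0.1990 × 10.0129 + 0.8010 × 11.0093
= 1.99257 + 8.81845 = 10.81102 Da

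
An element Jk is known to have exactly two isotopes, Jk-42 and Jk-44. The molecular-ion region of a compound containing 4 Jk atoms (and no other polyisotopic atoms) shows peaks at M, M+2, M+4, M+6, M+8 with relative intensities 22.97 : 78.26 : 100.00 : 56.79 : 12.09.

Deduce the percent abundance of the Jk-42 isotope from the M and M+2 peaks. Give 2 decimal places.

If p is the fraction of Jk that is Jk-42, then I(M+2)/I(M) = [C(4,1)·p^3·(1−p)] / p^4 = 4·(1−p)/p = 78.26/22.97 = 3.4071
(1−p)/p = 3.4071/4 = 0.8518  ⇒  p = 1/(1 + 0.8518) = 0.5400
Jk-42: 54.00%, Jk-44: 46.00%.

54.00%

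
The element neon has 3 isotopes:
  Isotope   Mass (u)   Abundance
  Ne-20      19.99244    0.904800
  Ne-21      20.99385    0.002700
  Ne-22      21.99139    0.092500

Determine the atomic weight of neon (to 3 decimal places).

20.180 u

The abundance-weighted mean is 0.904800 × 19.99244 + 0.002700 × 20.99385 + 0.092500 × 21.99139
= 18.089160 + 0.056683 + 2.034204 = 20.180047 u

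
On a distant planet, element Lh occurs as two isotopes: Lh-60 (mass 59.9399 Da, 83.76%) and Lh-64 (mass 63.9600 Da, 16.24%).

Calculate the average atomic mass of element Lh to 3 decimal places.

Weight each isotope mass by its fractional abundance: 0.8376 × 59.9399 + 0.1624 × 63.9600
= 50.20566 + 10.38710 = 60.59276 Da

60.593 Da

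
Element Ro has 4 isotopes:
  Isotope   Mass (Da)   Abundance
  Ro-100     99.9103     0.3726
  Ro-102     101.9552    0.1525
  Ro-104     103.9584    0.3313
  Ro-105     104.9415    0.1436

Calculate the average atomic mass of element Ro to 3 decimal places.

Weight each isotope mass by its fractional abundance: 0.3726 × 99.9103 + 0.1525 × 101.9552 + 0.3313 × 103.9584 + 0.1436 × 104.9415
= 37.22658 + 15.54817 + 34.44142 + 15.06960 = 102.28577 Da

102.286 Da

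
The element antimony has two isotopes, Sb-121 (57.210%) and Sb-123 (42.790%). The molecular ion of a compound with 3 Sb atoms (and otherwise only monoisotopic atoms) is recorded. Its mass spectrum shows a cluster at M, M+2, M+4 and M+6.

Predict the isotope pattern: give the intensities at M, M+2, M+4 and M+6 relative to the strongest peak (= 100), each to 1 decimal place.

44.6 : 100.0 : 74.8 : 18.6

The 3 Sb atoms are independent, so intensities follow the terms of (0.57210 + 0.42790)^3.
P(M) = 0.57210^3 = 0.187247
P(M+2) = 3 × 0.57210^2 × 0.42790^1 = 0.420153
P(M+4) = 3 × 0.57210^1 × 0.42790^2 = 0.314252
P(M+6) = 0.42790^3 = 0.078348
The M+2 peak is largest (0.420153); scaling to 100 gives 44.6 : 100.0 : 74.8 : 18.6.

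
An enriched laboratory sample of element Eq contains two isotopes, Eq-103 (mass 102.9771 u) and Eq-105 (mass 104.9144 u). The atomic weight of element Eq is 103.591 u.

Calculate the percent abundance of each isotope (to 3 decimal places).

Eq-103: 68.312%, Eq-105: 31.688%

Writing the weighted mean with unknown fraction x of Eq-103:
102.9771·x + 104.9144·(1 − x) = 103.591
(102.9771 − 104.9144)·x = 103.591 − 104.9144
x = -1.3234 / -1.9373 = 0.68312 → 68.312% Eq-103, 31.688% Eq-105.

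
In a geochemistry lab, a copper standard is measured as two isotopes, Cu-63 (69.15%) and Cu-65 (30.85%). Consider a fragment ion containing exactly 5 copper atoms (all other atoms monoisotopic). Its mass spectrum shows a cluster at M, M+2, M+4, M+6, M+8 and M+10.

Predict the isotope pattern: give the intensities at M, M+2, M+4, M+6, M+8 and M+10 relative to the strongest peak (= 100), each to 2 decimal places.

The 5 Cu atoms are independent, so intensities follow the terms of (0.6915 + 0.3085)^5.
P(M) = 0.6915^5 = 0.158111
P(M+2) = 5 × 0.6915^4 × 0.3085^1 = 0.352691
P(M+4) = 10 × 0.6915^3 × 0.3085^2 = 0.314693
P(M+6) = 10 × 0.6915^2 × 0.3085^3 = 0.140394
P(M+8) = 5 × 0.6915^1 × 0.3085^4 = 0.031317
P(M+10) = 0.3085^5 = 0.002794
The M+2 peak is largest (0.352691); scaling to 100 gives 44.83 : 100.00 : 89.23 : 39.81 : 8.88 : 0.79.

44.83 : 100.00 : 89.23 : 39.81 : 8.88 : 0.79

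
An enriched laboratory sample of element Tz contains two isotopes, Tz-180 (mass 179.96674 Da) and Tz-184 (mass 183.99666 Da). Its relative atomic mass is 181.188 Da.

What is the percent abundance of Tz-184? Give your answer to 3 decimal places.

30.305%

With x = fraction of Tz-180 (so Tz-184 is 1 − x):
179.96674·x + 183.99666·(1 − x) = 181.188
(179.96674 − 183.99666)·x = 181.188 − 183.99666
x = -2.80866 / -4.02992 = 0.69695 → 69.695% Tz-180, 30.305% Tz-184.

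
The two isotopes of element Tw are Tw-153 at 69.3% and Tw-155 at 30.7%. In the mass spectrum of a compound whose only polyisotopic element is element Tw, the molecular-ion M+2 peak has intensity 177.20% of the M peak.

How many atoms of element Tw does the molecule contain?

4

With n Tw atoms, P(M+2)/P(M) = C(n,1)·p^(n−1)q / p^n = n·q/p = n · 0.307/0.693.
n = 1.7720 × 0.693/0.307 = 4.00 ≈ 4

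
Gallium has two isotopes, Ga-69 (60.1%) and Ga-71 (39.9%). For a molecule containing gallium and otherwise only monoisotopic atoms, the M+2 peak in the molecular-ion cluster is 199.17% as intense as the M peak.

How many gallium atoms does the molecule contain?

With n Ga atoms, P(M+2)/P(M) = C(n,1)·p^(n−1)q / p^n = n·q/p = n · 0.399/0.601.
n = 1.9917 × 0.601/0.399 = 3.00 ≈ 3

3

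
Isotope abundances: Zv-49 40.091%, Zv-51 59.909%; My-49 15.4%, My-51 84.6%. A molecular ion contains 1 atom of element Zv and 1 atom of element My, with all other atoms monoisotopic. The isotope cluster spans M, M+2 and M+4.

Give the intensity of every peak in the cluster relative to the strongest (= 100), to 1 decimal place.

12.2 : 85.1 : 100.0

Element Zv pattern (n=1): 0.40091 : 0.59909
Element My pattern (n=1): 0.1540 : 0.8460
Convolve the two distributions (both contribute in 2-u steps):
  M: 0.40091×0.1540 = 0.061740
  M+2: 0.40091×0.8460 + 0.59909×0.1540 = 0.431430
  M+4: 0.59909×0.8460 = 0.506830
Scale to base peak (0.506830) = 100: 12.2 : 85.1 : 100.0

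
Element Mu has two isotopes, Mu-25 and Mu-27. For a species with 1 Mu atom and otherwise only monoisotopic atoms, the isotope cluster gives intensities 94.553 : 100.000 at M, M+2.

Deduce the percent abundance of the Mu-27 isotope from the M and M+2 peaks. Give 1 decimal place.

51.4%

Let p = fractional abundance of Mu-25. I(M+2)/I(M) = [C(1,1)·p^0·(1−p)] / p^1 = 1·(1−p)/p = 100.000/94.553 = 1.0576
(1−p)/p = 1.0576/1 = 1.0576  ⇒  p = 1/(1 + 1.0576) = 0.4860
Mu-25: 48.6%, Mu-27: 51.4%.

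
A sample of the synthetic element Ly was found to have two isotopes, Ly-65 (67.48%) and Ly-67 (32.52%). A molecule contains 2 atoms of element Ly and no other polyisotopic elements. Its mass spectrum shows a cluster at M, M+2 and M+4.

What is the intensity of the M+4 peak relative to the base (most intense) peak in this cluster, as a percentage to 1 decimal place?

23.2%

(0.6748 + 0.3252)^2 gives M 0.4554, M+2 0.4389, M+4 0.1058; the largest is M.
P(M) = C(2,0) × 0.6748^2 × 0.3252^0 = 1 × 0.45535504 × 1.0000 = 0.455355 (base)
P(M+4) = C(2,2) × 0.6748^0 × 0.3252^2 = 1 × 1.0000 × 0.10575504 = 0.105755
Relative intensity = 0.105755 / 0.455355 × 100 = 23.2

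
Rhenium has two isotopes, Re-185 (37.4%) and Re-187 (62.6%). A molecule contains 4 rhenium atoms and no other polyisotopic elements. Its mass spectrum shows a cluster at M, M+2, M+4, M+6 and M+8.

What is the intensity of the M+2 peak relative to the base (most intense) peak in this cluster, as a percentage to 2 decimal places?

35.69%

(0.374 + 0.626)^4 gives M 0.0196, M+2 0.1310, M+4 0.3289, M+6 0.3670, M+8 0.1536; the largest is M+6.
P(M+6) = C(4,3) × 0.374^1 × 0.626^3 = 4 × 0.3740 × 0.24531438 = 0.366990 (base)
P(M+2) = C(4,1) × 0.374^3 × 0.626^1 = 4 × 0.05231362 × 0.6260 = 0.130993
Relative intensity = 0.130993 / 0.366990 × 100 = 35.69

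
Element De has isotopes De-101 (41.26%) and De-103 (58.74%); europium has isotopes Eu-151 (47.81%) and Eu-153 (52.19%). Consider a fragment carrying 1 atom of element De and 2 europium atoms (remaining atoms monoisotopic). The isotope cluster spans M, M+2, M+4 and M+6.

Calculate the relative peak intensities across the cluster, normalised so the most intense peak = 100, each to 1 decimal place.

23.3 : 83.9 : 100.0 : 39.5

Element De pattern (n=1): 0.4126 : 0.5874
Europium pattern (n=2): 0.22857961 : 0.49904078 : 0.27237961
Convolve the two distributions (both contribute in 2-u steps):
  M: 0.4126×0.22857961 = 0.094312
  M+2: 0.4126×0.49904078 + 0.5874×0.22857961 = 0.340172
  M+4: 0.4126×0.27237961 + 0.5874×0.49904078 = 0.405520
  M+6: 0.5874×0.27237961 = 0.159996
Scale to base peak (0.405520) = 100: 23.3 : 83.9 : 100.0 : 39.5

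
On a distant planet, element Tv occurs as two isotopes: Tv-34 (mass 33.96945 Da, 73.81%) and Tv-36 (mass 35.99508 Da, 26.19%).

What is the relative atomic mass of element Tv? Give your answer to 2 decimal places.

Weight each isotope mass by its fractional abundance: 0.7381 × 33.96945 + 0.2619 × 35.99508
= 25.072851 + 9.427111 = 34.499962 Da

34.50 Da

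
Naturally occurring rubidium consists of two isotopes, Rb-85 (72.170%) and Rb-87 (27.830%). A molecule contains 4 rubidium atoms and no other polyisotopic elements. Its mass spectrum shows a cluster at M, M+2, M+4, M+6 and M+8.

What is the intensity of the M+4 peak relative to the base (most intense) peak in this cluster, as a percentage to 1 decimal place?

57.8%

Binomial terms of (0.72170 + 0.27830)^4: M 0.2713, M+2 0.4184, M+4 0.2420, M+6 0.0622, M+8 0.0060 → M+2 is the base peak.
P(M+2) = C(4,1) × 0.72170^3 × 0.27830^1 = 4 × 0.37589809 × 0.2783 = 0.418450 (base)
P(M+4) = C(4,2) × 0.72170^2 × 0.27830^2 = 6 × 0.52085089 × 0.07745089 = 0.242042
Relative intensity = 0.242042 / 0.418450 × 100 = 57.8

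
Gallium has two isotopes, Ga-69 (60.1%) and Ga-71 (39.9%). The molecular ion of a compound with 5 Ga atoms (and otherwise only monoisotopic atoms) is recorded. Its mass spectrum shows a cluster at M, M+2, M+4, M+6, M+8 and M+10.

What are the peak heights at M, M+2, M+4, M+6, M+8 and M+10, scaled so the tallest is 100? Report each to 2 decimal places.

Each Ga atom is independently Ga-69 (p = 0.601) or Ga-71 (q = 0.399); the cluster is the binomial expansion (p + q)^5.
P(M) = 0.601^5 = 0.078410
P(M+2) = 5 × 0.601^4 × 0.399^1 = 0.260280
P(M+4) = 10 × 0.601^3 × 0.399^2 = 0.345596
P(M+6) = 10 × 0.601^2 × 0.399^3 = 0.229439
P(M+8) = 5 × 0.601^1 × 0.399^4 = 0.076162
P(M+10) = 0.399^5 = 0.010113
The M+4 peak is largest (0.345596); scaling to 100 gives 22.69 : 75.31 : 100.00 : 66.39 : 22.04 : 2.93.

22.69 : 75.31 : 100.00 : 66.39 : 22.04 : 2.93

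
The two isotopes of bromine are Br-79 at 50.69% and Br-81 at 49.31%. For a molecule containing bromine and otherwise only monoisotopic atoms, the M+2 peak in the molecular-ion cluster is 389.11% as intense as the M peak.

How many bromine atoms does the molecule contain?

4

The M+2/M ratio from n Br atoms is n · q/p = n · 0.4931/0.5069.
n = 3.8911 × 0.5069/0.4931 = 4.00 ≈ 4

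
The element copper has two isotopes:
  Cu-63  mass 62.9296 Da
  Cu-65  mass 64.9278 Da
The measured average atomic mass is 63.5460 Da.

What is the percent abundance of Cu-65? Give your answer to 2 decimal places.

Writing the weighted mean with unknown fraction x of Cu-63:
62.9296·x + 64.9278·(1 − x) = 63.5460
(62.9296 − 64.9278)·x = 63.5460 − 64.9278
x = -1.3818 / -1.9982 = 0.69152 → 69.15% Cu-63, 30.85% Cu-65.

30.85%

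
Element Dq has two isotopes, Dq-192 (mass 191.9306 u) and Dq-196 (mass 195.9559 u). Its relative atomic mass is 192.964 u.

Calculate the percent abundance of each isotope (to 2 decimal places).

With x = fraction of Dq-192 (so Dq-196 is 1 − x):
191.9306·x + 195.9559·(1 − x) = 192.964
(191.9306 − 195.9559)·x = 192.964 − 195.9559
x = -2.9919 / -4.0253 = 0.74327 → 74.33% Dq-192, 25.67% Dq-196.

Dq-192: 74.33%, Dq-196: 25.67%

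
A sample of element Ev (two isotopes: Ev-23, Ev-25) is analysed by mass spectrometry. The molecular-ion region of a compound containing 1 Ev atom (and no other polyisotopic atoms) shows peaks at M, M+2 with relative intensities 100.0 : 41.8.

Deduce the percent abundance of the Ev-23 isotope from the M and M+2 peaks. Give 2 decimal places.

Let p = fractional abundance of Ev-23. I(M+2)/I(M) = [C(1,1)·p^0·(1−p)] / p^1 = 1·(1−p)/p = 41.8/100.0 = 0.4180
(1−p)/p = 0.4180/1 = 0.4180  ⇒  p = 1/(1 + 0.4180) = 0.7052
Ev-23: 70.52%, Ev-25: 29.48%.

70.52%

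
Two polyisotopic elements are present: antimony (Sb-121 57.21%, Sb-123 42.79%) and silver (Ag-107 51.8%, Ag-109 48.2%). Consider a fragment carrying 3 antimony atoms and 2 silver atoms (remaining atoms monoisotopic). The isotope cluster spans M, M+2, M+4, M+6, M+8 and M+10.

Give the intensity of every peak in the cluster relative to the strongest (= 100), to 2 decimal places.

14.88 : 61.08 : 100.00 : 81.62 : 33.21 : 5.39

Antimony pattern (n=3): 0.18724742 : 0.42015297 : 0.3142518 : 0.07834781
Silver pattern (n=2): 0.268324 : 0.499352 : 0.232324
Convolve the two distributions (both contribute in 2-u steps):
  M: 0.18724742×0.268324 = 0.050243
  M+2: 0.18724742×0.499352 + 0.42015297×0.268324 = 0.206239
  M+4: 0.18724742×0.232324 + 0.42015297×0.499352 + 0.3142518×0.268324 = 0.337628
  M+6: 0.42015297×0.232324 + 0.3142518×0.499352 + 0.07834781×0.268324 = 0.275556
  M+8: 0.3142518×0.232324 + 0.07834781×0.499352 = 0.112131
  M+10: 0.07834781×0.232324 = 0.018202
Scale to base peak (0.337628) = 100: 14.88 : 61.08 : 100.00 : 81.62 : 33.21 : 5.39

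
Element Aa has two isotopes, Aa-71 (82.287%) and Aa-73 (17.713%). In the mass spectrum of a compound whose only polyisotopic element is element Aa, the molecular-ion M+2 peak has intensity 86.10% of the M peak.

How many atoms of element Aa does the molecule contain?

4

With n Aa atoms, P(M+2)/P(M) = C(n,1)·p^(n−1)q / p^n = n·q/p = n · 0.17713/0.82287.
n = 0.8610 × 0.82287/0.17713 = 4.00 ≈ 4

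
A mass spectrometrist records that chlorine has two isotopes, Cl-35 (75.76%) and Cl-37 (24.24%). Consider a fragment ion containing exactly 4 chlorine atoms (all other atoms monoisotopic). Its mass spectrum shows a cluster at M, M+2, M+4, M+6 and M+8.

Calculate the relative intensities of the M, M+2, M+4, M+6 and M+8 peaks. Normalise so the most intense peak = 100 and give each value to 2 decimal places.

Expanding (0.7576 + 0.2424)^4:
P(M) = 0.7576^4 = 0.329428
P(M+2) = 4 × 0.7576^3 × 0.2424^1 = 0.421612
P(M+4) = 6 × 0.7576^2 × 0.2424^2 = 0.202347
P(M+6) = 4 × 0.7576^1 × 0.2424^3 = 0.043162
P(M+8) = 0.2424^4 = 0.003452
The M+2 peak is largest (0.421612); scaling to 100 gives 78.14 : 100.00 : 47.99 : 10.24 : 0.82.

78.14 : 100.00 : 47.99 : 10.24 : 0.82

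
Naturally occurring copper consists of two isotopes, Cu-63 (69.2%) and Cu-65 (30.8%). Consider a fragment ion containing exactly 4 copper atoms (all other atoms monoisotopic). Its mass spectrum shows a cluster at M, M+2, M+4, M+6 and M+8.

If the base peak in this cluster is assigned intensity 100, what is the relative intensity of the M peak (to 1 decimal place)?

56.2

Term probabilities: M 0.2293, M+2 0.4083, M+4 0.2726, M+6 0.0809, M+8 0.0090. Base peak = M+2.
P(M+2) = C(4,1) × 0.692^3 × 0.308^1 = 4 × 0.33137389 × 0.3080 = 0.408253 (base)
P(M) = C(4,0) × 0.692^4 × 0.308^0 = 1 × 0.22931073 × 1.0000 = 0.229311
Relative intensity = 0.229311 / 0.408253 × 100 = 56.2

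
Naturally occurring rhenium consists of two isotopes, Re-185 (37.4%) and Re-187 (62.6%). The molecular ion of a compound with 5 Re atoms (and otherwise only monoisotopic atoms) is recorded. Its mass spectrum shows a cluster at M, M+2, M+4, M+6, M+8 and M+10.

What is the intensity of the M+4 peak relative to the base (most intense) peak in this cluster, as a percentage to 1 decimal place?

59.7%

(0.374 + 0.626)^5 gives M 0.0073, M+2 0.0612, M+4 0.2050, M+6 0.3431, M+8 0.2872, M+10 0.0961; the largest is M+6.
P(M+6) = C(5,3) × 0.374^2 × 0.626^3 = 10 × 0.139876 × 0.24531438 = 0.343136 (base)
P(M+4) = C(5,2) × 0.374^3 × 0.626^2 = 10 × 0.05231362 × 0.391876 = 0.205005
Relative intensity = 0.205005 / 0.343136 × 100 = 59.7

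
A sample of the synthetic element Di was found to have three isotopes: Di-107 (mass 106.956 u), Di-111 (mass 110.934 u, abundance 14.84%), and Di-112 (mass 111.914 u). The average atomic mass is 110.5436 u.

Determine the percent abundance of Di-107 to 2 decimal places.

24.71%

The remaining 85.16% is split between Di-107 (fraction x) and Di-112 (fraction 0.8516 − x).
Substituting: 106.956x + 111.914(0.8516 − x) = 94.0809944
(106.956 − 111.914)x = -1.224968  ⇒  x = 0.24707, y = 0.60453
Di-107: 24.71%, Di-112: 60.45%.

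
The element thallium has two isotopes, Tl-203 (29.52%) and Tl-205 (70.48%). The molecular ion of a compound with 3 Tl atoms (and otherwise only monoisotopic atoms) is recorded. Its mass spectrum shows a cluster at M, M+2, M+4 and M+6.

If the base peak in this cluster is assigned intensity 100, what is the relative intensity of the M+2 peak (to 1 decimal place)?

41.9

Term probabilities: M 0.0257, M+2 0.1843, M+4 0.4399, M+6 0.3501. Base peak = M+4.
P(M+4) = C(3,2) × 0.2952^1 × 0.7048^2 = 3 × 0.2952 × 0.49674304 = 0.439916 (base)
P(M+2) = C(3,1) × 0.2952^2 × 0.7048^1 = 3 × 0.08714304 × 0.7048 = 0.184255
Relative intensity = 0.184255 / 0.439916 × 100 = 41.9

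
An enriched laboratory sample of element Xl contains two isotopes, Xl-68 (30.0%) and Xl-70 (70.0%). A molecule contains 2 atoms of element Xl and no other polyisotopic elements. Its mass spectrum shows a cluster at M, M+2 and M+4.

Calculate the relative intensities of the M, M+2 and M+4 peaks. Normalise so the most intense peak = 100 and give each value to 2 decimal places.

The 2 Xl atoms are independent, so intensities follow the terms of (0.300 + 0.700)^2.
P(M) = 0.300^2 = 0.090000
P(M+2) = 2 × 0.300^1 × 0.700^1 = 0.420000
P(M+4) = 0.700^2 = 0.490000
The M+4 peak is largest (0.490000); scaling to 100 gives 18.37 : 85.71 : 100.00.

18.37 : 85.71 : 100.00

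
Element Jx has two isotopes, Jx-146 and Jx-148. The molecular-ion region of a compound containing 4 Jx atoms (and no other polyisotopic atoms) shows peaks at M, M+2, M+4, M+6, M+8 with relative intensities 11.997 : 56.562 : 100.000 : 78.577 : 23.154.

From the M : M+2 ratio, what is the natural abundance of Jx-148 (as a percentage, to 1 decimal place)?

54.1%

Let p = fractional abundance of Jx-146. I(M+2)/I(M) = [C(4,1)·p^3·(1−p)] / p^4 = 4·(1−p)/p = 56.562/11.997 = 4.7147
(1−p)/p = 4.7147/4 = 1.1787  ⇒  p = 1/(1 + 1.1787) = 0.4590
Jx-146: 45.9%, Jx-148: 54.1%.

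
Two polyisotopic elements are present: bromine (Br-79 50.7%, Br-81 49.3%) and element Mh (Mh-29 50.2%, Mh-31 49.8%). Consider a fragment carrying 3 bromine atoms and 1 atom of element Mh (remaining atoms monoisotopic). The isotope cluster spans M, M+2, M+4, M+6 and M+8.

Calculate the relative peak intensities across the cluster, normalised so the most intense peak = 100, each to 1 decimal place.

17.5 : 68.2 : 100.0 : 65.1 : 15.9

Bromine pattern (n=3): 0.13032384 : 0.38017547 : 0.36967753 : 0.11982316
Element Mh pattern (n=1): 0.5020 : 0.4980
Convolve the two distributions (both contribute in 2-u steps):
  M: 0.13032384×0.5020 = 0.065423
  M+2: 0.13032384×0.4980 + 0.38017547×0.5020 = 0.255749
  M+4: 0.38017547×0.4980 + 0.36967753×0.5020 = 0.374906
  M+6: 0.36967753×0.4980 + 0.11982316×0.5020 = 0.244251
  M+8: 0.11982316×0.4980 = 0.059672
Scale to base peak (0.374906) = 100: 17.5 : 68.2 : 100.0 : 65.1 : 15.9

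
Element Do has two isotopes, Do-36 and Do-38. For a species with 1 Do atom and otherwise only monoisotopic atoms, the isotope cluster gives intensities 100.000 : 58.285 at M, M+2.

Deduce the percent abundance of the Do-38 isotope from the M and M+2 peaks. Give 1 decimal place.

36.8%

If p is the fraction of Do that is Do-36, then I(M+2)/I(M) = [C(1,1)·p^0·(1−p)] / p^1 = 1·(1−p)/p = 58.285/100.000 = 0.5828
(1−p)/p = 0.5828/1 = 0.5828  ⇒  p = 1/(1 + 0.5828) = 0.6318
Do-36: 63.2%, Do-38: 36.8%.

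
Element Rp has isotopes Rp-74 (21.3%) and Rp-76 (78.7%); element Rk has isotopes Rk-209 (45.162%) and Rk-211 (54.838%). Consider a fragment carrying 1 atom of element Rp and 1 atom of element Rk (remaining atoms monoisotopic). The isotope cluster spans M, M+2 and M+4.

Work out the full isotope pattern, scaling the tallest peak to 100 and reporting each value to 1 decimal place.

20.4 : 100.0 : 91.4

Element Rp pattern (n=1): 0.2130 : 0.7870
Element Rk pattern (n=1): 0.45162 : 0.54838
Convolve the two distributions (both contribute in 2-u steps):
  M: 0.2130×0.45162 = 0.096195
  M+2: 0.2130×0.54838 + 0.7870×0.45162 = 0.472230
  M+4: 0.7870×0.54838 = 0.431575
Scale to base peak (0.472230) = 100: 20.4 : 100.0 : 91.4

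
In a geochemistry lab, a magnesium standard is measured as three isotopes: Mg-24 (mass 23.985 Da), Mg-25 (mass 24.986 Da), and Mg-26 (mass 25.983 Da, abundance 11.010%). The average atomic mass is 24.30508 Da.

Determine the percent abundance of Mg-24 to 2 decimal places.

78.99%

The remaining 88.990% is split between Mg-24 (fraction x) and Mg-25 (fraction 0.88990 − x).
Substituting: 23.985x + 24.986(0.88990 − x) = 21.4443517
(23.985 − 24.986)x = -0.7906897  ⇒  x = 0.78990, y = 0.10000
Mg-24: 78.99%, Mg-25: 10.00%.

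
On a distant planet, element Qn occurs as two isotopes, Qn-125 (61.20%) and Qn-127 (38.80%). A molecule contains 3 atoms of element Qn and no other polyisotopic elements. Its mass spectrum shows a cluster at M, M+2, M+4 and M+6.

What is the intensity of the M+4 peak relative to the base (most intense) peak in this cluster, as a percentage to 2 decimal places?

Term probabilities: M 0.2292, M+2 0.4360, M+4 0.2764, M+6 0.0584. Base peak = M+2.
P(M+2) = C(3,1) × 0.6120^2 × 0.3880^1 = 3 × 0.374544 × 0.3880 = 0.435969 (base)
P(M+4) = C(3,2) × 0.6120^1 × 0.3880^2 = 3 × 0.6120 × 0.150544 = 0.276399
Relative intensity = 0.276399 / 0.435969 × 100 = 63.40

63.40%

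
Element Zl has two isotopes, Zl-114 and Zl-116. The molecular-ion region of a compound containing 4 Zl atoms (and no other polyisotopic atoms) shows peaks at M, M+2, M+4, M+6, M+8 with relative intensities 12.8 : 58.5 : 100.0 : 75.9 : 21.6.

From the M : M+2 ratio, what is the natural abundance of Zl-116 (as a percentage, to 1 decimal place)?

Write p for the Zl-114 fraction. I(M+2)/I(M) = [C(4,1)·p^3·(1−p)] / p^4 = 4·(1−p)/p = 58.5/12.8 = 4.5703
(1−p)/p = 4.5703/4 = 1.1426  ⇒  p = 1/(1 + 1.1426) = 0.4667
Zl-114: 46.7%, Zl-116: 53.3%.

53.3%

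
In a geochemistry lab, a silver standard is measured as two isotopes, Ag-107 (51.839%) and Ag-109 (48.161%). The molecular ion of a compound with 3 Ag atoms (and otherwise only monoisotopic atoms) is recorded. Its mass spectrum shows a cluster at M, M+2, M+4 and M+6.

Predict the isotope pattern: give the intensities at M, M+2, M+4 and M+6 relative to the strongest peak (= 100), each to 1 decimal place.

Each Ag atom is independently Ag-107 (p = 0.51839) or Ag-109 (q = 0.48161); the cluster is the binomial expansion (p + q)^3.
P(M) = 0.51839^3 = 0.139306
P(M+2) = 3 × 0.51839^2 × 0.48161^1 = 0.388267
P(M+4) = 3 × 0.51839^1 × 0.48161^2 = 0.360719
P(M+6) = 0.48161^3 = 0.111709
The M+2 peak is largest (0.388267); scaling to 100 gives 35.9 : 100.0 : 92.9 : 28.8.

35.9 : 100.0 : 92.9 : 28.8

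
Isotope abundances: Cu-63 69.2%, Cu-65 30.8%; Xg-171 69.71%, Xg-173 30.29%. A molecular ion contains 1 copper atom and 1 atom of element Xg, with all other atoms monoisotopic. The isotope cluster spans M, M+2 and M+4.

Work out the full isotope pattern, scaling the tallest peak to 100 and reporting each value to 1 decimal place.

100.0 : 88.0 : 19.3

Copper pattern (n=1): 0.6920 : 0.3080
Element Xg pattern (n=1): 0.6971 : 0.3029
Convolve the two distributions (both contribute in 2-u steps):
  M: 0.6920×0.6971 = 0.482393
  M+2: 0.6920×0.3029 + 0.3080×0.6971 = 0.424314
  M+4: 0.3080×0.3029 = 0.093293
Scale to base peak (0.482393) = 100: 100.0 : 88.0 : 19.3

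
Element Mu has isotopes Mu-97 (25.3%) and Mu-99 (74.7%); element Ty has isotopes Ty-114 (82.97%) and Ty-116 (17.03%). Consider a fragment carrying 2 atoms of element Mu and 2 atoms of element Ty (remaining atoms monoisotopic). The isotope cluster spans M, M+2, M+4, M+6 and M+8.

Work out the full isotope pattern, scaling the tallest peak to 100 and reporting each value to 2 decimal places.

8.94 : 56.47 : 100.00 : 34.22 : 3.28

Element Mu pattern (n=2): 0.064009 : 0.377982 : 0.558009
Element Ty pattern (n=2): 0.68840209 : 0.28259582 : 0.02900209
Convolve the two distributions (both contribute in 2-u steps):
  M: 0.064009×0.68840209 = 0.044064
  M+2: 0.064009×0.28259582 + 0.377982×0.68840209 = 0.278292
  M+4: 0.064009×0.02900209 + 0.377982×0.28259582 + 0.558009×0.68840209 = 0.492807
  M+6: 0.377982×0.02900209 + 0.558009×0.28259582 = 0.168653
  M+8: 0.558009×0.02900209 = 0.016183
Scale to base peak (0.492807) = 100: 8.94 : 56.47 : 100.00 : 34.22 : 3.28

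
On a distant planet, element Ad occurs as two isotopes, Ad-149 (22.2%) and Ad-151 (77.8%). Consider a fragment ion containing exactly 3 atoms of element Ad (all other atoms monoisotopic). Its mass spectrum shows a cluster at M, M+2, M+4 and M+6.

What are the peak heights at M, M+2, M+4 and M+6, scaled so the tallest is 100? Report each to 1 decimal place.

2.3 : 24.4 : 85.6 : 100.0

The 3 Ad atoms are independent, so intensities follow the terms of (0.222 + 0.778)^3.
P(M) = 0.222^3 = 0.010941
P(M+2) = 3 × 0.222^2 × 0.778^1 = 0.115029
P(M+4) = 3 × 0.222^1 × 0.778^2 = 0.403119
P(M+6) = 0.778^3 = 0.470911
The M+6 peak is largest (0.470911); scaling to 100 gives 2.3 : 24.4 : 85.6 : 100.0.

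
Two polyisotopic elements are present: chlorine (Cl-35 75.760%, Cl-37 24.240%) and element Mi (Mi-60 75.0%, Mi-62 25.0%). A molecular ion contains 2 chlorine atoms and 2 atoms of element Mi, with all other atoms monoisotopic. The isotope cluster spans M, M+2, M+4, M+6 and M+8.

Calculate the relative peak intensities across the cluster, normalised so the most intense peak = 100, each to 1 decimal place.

76.5 : 100.0 : 49.0 : 10.7 : 0.9

Chlorine pattern (n=2): 0.57395776 : 0.36728448 : 0.05875776
Element Mi pattern (n=2): 0.5625 : 0.3750 : 0.0625
Convolve the two distributions (both contribute in 2-u steps):
  M: 0.57395776×0.5625 = 0.322851
  M+2: 0.57395776×0.3750 + 0.36728448×0.5625 = 0.421832
  M+4: 0.57395776×0.0625 + 0.36728448×0.3750 + 0.05875776×0.5625 = 0.206655
  M+6: 0.36728448×0.0625 + 0.05875776×0.3750 = 0.044989
  M+8: 0.05875776×0.0625 = 0.003672
Scale to base peak (0.421832) = 100: 76.5 : 100.0 : 49.0 : 10.7 : 0.9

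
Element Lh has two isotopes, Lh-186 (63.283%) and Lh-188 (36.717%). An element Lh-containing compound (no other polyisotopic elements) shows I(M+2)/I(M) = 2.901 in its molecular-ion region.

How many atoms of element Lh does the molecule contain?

The M+2/M ratio from n Lh atoms is n · q/p = n · 0.36717/0.63283.
n = 2.901 × 0.63283/0.36717 = 5.00 ≈ 5

5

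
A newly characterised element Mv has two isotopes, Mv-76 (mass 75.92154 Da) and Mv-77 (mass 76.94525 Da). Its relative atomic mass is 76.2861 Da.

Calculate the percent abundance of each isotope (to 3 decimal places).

Mv-76: 64.388%, Mv-77: 35.612%

Let x be the fractional abundance of Mv-76; then Mv-77 has abundance 1 − x.
75.92154·x + 76.94525·(1 − x) = 76.2861
(75.92154 − 76.94525)·x = 76.2861 − 76.94525
x = -0.65915 / -1.02371 = 0.64388 → 64.388% Mv-76, 35.612% Mv-77.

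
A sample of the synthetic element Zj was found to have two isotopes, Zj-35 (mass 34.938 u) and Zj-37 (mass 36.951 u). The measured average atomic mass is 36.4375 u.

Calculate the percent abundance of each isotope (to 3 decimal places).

With x = fraction of Zj-35 (so Zj-37 is 1 − x):
34.938·x + 36.951·(1 − x) = 36.4375
(34.938 − 36.951)·x = 36.4375 − 36.951
x = -0.5135 / -2.013 = 0.25509 → 25.509% Zj-35, 74.491% Zj-37.

Zj-35: 25.509%, Zj-37: 74.491%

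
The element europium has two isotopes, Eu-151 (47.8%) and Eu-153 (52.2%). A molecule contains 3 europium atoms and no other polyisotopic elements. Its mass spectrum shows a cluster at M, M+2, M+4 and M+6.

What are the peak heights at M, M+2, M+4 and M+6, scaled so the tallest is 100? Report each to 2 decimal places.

Expanding (0.478 + 0.522)^3:
P(M) = 0.478^3 = 0.109215
P(M+2) = 3 × 0.478^2 × 0.522^1 = 0.357806
P(M+4) = 3 × 0.478^1 × 0.522^2 = 0.390742
P(M+6) = 0.522^3 = 0.142237
The M+4 peak is largest (0.390742); scaling to 100 gives 27.95 : 91.57 : 100.00 : 36.40.

27.95 : 91.57 : 100.00 : 36.40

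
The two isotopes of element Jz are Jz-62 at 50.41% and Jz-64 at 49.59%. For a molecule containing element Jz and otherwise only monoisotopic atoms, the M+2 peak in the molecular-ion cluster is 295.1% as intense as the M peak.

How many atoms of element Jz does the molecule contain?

3

For n independent Jz atoms, I(M+2)/I(M) = n · (abundance Jz-64) / (abundance Jz-62) = n · 0.4959/0.5041.
n = 2.951 × 0.5041/0.4959 = 3.00 ≈ 3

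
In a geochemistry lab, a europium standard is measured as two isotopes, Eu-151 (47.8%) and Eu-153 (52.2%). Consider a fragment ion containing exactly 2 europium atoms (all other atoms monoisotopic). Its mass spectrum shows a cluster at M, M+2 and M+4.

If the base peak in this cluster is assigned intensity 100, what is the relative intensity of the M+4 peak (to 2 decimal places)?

54.60

Binomial terms of (0.478 + 0.522)^2: M 0.2285, M+2 0.4990, M+4 0.2725 → M+2 is the base peak.
P(M+2) = C(2,1) × 0.478^1 × 0.522^1 = 2 × 0.4780 × 0.5220 = 0.499032 (base)
P(M+4) = C(2,2) × 0.478^0 × 0.522^2 = 1 × 1.0000 × 0.272484 = 0.272484
Relative intensity = 0.272484 / 0.499032 × 100 = 54.60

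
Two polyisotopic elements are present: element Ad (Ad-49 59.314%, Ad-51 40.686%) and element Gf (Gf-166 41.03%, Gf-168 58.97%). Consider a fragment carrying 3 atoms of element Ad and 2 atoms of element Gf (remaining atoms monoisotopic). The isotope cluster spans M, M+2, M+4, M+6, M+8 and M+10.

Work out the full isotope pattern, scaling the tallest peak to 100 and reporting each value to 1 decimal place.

Element Ad pattern (n=3): 0.20867558 : 0.42941843 : 0.2945564 : 0.06734959
Element Gf pattern (n=2): 0.16834609 : 0.48390782 : 0.34774609
Convolve the two distributions (both contribute in 2-u steps):
  M: 0.20867558×0.16834609 = 0.035130
  M+2: 0.20867558×0.48390782 + 0.42941843×0.16834609 = 0.173271
  M+4: 0.20867558×0.34774609 + 0.42941843×0.48390782 + 0.2945564×0.16834609 = 0.329952
  M+6: 0.42941843×0.34774609 + 0.2945564×0.48390782 + 0.06734959×0.16834609 = 0.303205
  M+8: 0.2945564×0.34774609 + 0.06734959×0.48390782 = 0.135022
  M+10: 0.06734959×0.34774609 = 0.023421
Scale to base peak (0.329952) = 100: 10.6 : 52.5 : 100.0 : 91.9 : 40.9 : 7.1

10.6 : 52.5 : 100.0 : 91.9 : 40.9 : 7.1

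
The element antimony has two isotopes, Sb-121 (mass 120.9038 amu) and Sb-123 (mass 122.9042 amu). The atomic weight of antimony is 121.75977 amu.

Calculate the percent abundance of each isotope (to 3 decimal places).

Let x be the fractional abundance of Sb-121; then Sb-123 has abundance 1 − x.
120.9038·x + 122.9042·(1 − x) = 121.75977
(120.9038 − 122.9042)·x = 121.75977 − 122.9042
x = -1.14443 / -2.0004 = 0.57210 → 57.210% Sb-121, 42.790% Sb-123.

Sb-121: 57.210%, Sb-123: 42.790%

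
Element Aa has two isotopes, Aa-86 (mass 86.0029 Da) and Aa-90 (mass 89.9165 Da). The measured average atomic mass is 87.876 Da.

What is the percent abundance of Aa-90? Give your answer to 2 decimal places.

Writing the weighted mean with unknown fraction x of Aa-86:
86.0029·x + 89.9165·(1 − x) = 87.876
(86.0029 − 89.9165)·x = 87.876 − 89.9165
x = -2.0405 / -3.9136 = 0.52139 → 52.14% Aa-86, 47.86% Aa-90.

47.86%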